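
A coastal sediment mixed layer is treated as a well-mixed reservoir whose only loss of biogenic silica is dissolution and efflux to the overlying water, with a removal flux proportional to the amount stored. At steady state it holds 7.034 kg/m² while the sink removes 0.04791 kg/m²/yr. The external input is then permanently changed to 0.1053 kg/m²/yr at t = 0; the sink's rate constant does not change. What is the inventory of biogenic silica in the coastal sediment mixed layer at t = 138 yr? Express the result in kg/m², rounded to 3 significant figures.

12.2 kg/m²

The sink rate constant is k = F₀/M₀ = 0.04791/7.034 = 0.006811 yr⁻¹.
Solving dM/dt = F₁ − kM with M(0) = M₀ gives M(t) = F₁/k + (M₀ − F₁/k)·e^(−kt).
F₁/k = 0.1053/0.006811 = 15.460 kg/m²; kt = 0.006811 × 138 = 0.9399, e^(−kt) = 0.3906.
M(138) = 15.460 + (7.034 − 15.460) × 0.3906 = 15.460 − 3.292 = 12.168 kg/m².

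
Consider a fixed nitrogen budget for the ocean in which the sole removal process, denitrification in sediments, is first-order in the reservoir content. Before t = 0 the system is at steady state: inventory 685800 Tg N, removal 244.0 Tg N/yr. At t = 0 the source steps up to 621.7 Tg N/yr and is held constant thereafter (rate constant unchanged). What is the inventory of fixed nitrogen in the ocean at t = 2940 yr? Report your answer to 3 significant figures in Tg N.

Residence time τ = M₀/F₀ = 2811 yr. The eventual steady state is M_∞ = M₀·(F₁/F₀) = 685800 × 621.7/244.0 = 1.7474×10^6 Tg N.
The anomaly ΔM(t) = M(t) − M_∞ decays as ΔM₀·e^(−t/τ) with ΔM₀ = 685800 − 1.7474×10^6 = −1.062×10^6 Tg N.
At t = 2940 yr, e^(−t/τ) = e^(−1.046) = 0.3513, so ΔM = −373000 Tg N and M = 1.7474×10^6 − 373000 = 1.3744×10^6 Tg N.

1.37×10^6 Tg N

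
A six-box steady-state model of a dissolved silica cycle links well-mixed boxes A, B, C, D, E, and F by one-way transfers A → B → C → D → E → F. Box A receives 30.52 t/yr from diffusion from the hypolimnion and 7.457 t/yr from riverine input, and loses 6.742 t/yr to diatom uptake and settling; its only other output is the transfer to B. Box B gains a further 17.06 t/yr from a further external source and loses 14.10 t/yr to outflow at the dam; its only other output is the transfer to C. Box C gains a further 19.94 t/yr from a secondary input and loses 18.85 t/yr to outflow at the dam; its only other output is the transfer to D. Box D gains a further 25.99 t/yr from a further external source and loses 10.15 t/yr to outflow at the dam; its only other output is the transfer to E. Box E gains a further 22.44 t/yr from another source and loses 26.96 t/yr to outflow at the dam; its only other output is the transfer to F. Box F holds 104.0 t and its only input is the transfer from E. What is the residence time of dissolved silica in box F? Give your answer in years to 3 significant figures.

2.23 yr

Box A: F(A→B) = (30.52 + 7.457) − 6.742 = 31.235 t/yr.
Box B: F(B→C) = (31.235 + 17.06) − 14.10 = 34.195 t/yr.
Box C: F(C→D) = (34.195 + 19.94) − 18.85 = 35.285 t/yr.
Box D: F(D→E) = (35.285 + 25.99) − 10.15 = 51.125 t/yr.
Box E: F(E→F) = (51.125 + 22.44) − 26.96 = 46.605 t/yr.
Box F throughput = its input = 46.605 t/yr; τ = 104.0 / 46.605 = 2.232 yr.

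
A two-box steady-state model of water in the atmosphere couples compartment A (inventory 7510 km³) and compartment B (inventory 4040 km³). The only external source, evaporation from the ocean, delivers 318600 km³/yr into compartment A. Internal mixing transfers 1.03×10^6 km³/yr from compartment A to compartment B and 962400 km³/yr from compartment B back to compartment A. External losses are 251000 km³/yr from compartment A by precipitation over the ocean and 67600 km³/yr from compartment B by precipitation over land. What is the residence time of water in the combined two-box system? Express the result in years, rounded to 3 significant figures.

For the system as a whole, the A↔B exchange is internal and contributes nothing to the throughput; only the external sinks remove mass.
M_total = 7510 + 4040 = 11550 km³.
ΣF_external_out = 251000 + 67600 = 318600 km³/yr.
τ = M_total / ΣF_ext = 11550 / 318600 = 0.03625 yr.

0.0363 yr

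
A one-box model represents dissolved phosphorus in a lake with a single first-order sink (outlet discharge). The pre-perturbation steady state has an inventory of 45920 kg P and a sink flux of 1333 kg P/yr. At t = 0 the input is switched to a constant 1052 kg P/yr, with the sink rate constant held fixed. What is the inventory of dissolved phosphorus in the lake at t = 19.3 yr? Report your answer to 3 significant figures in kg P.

The sink rate constant is k = F₀/M₀ = 1333/45920 = 0.02903 yr⁻¹.
Solving dM/dt = F₁ − kM with M(0) = M₀ gives M(t) = F₁/k + (M₀ − F₁/k)·e^(−kt).
F₁/k = 1052/0.02903 = 36240 kg P; kt = 0.02903 × 19.3 = 0.5603, e^(−kt) = 0.5711.
M(19.3) = 36240 + (45920 − 36240) × 0.5711 = 36240 + 5528 = 41768 kg P.

41800 kg P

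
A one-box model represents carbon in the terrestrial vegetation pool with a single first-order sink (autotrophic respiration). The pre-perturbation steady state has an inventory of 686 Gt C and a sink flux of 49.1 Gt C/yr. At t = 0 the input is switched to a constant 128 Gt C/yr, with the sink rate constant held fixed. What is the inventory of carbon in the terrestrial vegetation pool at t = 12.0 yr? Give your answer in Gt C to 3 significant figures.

1320 Gt C

The sink rate constant is k = F₀/M₀ = 49.1/686 = 0.07157 yr⁻¹.
Solving dM/dt = F₁ − kM with M(0) = M₀ gives M(t) = F₁/k + (M₀ − F₁/k)·e^(−kt).
F₁/k = 128/0.07157 = 1788.4 Gt C; kt = 0.07157 × 12.0 = 0.8589, e^(−kt) = 0.4236.
M(12.0) = 1788.4 + (686 − 1788.4) × 0.4236 = 1788.4 − 467.0 = 1321.4 Gt C.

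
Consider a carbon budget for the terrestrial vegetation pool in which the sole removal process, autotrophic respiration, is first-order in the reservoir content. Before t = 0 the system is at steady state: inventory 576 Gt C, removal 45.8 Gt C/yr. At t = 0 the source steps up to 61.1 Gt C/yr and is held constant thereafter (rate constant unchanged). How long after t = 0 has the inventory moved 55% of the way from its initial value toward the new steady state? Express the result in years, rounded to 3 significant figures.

10.0 yr

τ = M₀/F₀ = 576/45.8 = 12.58 yr.
The remaining gap fraction is e^(−t/τ); 55% covered ⇒ e^(−t/τ) = 0.450.
t = −τ ln(0.450) = 12.58 × 0.7985 = 10.04 yr.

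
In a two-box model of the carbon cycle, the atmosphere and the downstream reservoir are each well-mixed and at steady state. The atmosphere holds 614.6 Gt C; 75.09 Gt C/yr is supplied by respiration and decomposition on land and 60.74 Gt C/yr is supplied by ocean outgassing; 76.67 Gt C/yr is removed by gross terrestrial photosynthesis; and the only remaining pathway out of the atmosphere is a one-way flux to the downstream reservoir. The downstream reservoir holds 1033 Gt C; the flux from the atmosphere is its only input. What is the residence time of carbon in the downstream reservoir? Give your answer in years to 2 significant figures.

17 yr

Balance the atmosphere: ΣF_in = 75.09 + 60.74 = 135.83 Gt C/yr.
Flux to the downstream reservoir = ΣF_in − (76.67) = 59.160 Gt C/yr.
At steady state the output of the downstream reservoir equals its input, 59.160 Gt C/yr.
τ = M / F = 1033 / 59.160 = 17.46 yr.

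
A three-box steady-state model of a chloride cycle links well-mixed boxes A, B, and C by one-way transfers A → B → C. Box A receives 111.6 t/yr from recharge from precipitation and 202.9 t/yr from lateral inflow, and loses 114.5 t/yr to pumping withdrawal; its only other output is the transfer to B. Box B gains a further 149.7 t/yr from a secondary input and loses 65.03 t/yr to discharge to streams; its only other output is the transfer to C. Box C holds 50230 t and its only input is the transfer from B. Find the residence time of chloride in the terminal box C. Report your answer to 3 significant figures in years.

176 yr

Box A: F(A→B) = (111.6 + 202.9) − 114.5 = 200.00 t/yr.
Box B: F(B→C) = (200.00 + 149.7) − 65.03 = 284.67 t/yr.
Box C throughput = its input = 284.67 t/yr; τ = 50230 / 284.67 = 176.4 yr.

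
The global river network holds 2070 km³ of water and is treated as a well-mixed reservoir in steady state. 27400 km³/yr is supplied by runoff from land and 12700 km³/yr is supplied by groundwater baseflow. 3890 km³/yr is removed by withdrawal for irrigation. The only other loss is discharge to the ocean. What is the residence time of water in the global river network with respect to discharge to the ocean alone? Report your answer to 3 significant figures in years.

At steady state ΣF_in = ΣF_out.
ΣF_in = 27400 + 12700 = 40100 km³/yr.
Discharge to the ocean flux = ΣF_in − (3890) = 40100 − 3890 = 36210 km³/yr.
τ = M / F = 2070 / 36210 = 0.05717 yr.

0.0572 yr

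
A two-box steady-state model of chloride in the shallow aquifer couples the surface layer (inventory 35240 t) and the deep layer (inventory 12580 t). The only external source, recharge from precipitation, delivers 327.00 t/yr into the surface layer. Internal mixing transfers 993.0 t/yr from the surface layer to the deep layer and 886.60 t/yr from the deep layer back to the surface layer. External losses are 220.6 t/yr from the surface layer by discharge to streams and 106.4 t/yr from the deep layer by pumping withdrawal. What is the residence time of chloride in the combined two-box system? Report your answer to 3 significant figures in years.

For the system as a whole, the A↔B exchange is internal and contributes nothing to the throughput; only the external sinks remove mass.
M_total = 35240 + 12580 = 47820 t.
ΣF_external_out = 220.6 + 106.4 = 327.00 t/yr.
τ = M_total / ΣF_ext = 47820 / 327.00 = 146.2 yr.

146 yr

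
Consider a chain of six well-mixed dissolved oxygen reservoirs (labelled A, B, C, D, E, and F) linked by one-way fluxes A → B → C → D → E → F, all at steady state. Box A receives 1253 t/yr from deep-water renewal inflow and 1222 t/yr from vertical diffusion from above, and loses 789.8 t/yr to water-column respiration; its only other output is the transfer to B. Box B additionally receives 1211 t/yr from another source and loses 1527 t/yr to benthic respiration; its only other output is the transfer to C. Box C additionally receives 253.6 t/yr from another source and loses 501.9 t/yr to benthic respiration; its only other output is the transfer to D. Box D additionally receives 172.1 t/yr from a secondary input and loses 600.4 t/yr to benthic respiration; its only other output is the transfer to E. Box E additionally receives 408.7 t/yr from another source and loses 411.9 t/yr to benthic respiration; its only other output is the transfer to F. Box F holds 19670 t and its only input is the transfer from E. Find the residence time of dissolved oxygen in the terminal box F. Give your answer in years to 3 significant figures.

Box A: F(A→B) = (1253 + 1222) − 789.8 = 1685.2 t/yr.
Box B: F(B→C) = (1685.2 + 1211) − 1527 = 1369.2 t/yr.
Box C: F(C→D) = (1369.2 + 253.6) − 501.9 = 1120.9 t/yr.
Box D: F(D→E) = (1120.9 + 172.1) − 600.4 = 692.60 t/yr.
Box E: F(E→F) = (692.60 + 408.7) − 411.9 = 689.40 t/yr.
Box F throughput = its input = 689.40 t/yr; τ = 19670 / 689.40 = 28.53 yr.

28.5 yr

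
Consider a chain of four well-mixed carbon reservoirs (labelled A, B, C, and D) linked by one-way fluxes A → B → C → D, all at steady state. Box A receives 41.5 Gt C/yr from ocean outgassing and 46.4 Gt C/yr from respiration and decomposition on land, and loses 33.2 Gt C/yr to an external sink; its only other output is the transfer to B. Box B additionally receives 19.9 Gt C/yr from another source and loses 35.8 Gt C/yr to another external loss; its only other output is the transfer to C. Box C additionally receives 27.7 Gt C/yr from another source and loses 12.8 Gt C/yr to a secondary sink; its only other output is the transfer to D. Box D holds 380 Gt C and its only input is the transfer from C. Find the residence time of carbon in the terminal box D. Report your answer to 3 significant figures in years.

7.08 yr

Box A: F(A→B) = (41.5 + 46.4) − 33.2 = 54.700 Gt C/yr.
Box B: F(B→C) = (54.700 + 19.9) − 35.8 = 38.800 Gt C/yr.
Box C: F(C→D) = (38.800 + 27.7) − 12.8 = 53.700 Gt C/yr.
Box D throughput = its input = 53.700 Gt C/yr; τ = 380 / 53.700 = 7.076 yr.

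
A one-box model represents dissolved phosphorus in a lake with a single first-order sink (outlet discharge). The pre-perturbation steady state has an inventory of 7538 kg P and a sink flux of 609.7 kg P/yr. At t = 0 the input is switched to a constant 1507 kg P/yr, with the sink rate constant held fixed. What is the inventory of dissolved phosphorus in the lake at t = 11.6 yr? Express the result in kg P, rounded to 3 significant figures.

14300 kg P

The sink rate constant is k = F₀/M₀ = 609.7/7538 = 0.08088 yr⁻¹.
Solving dM/dt = F₁ − kM with M(0) = M₀ gives M(t) = F₁/k + (M₀ − F₁/k)·e^(−kt).
F₁/k = 1507/0.08088 = 18632 kg P; kt = 0.08088 × 11.6 = 0.9382, e^(−kt) = 0.3913.
M(11.6) = 18632 + (7538 − 18632) × 0.3913 = 18632 − 4341 = 14291 kg P.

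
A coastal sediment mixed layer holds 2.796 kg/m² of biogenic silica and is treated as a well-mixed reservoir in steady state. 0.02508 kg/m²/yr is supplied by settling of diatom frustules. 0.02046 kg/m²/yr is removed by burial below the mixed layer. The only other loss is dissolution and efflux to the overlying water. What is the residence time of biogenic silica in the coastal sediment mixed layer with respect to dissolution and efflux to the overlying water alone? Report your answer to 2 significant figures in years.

At steady state ΣF_in = ΣF_out.
ΣF_in = 0.025080 kg/m²/yr.
Dissolution and efflux to the overlying water flux = ΣF_in − (0.02046) = 0.025080 − 0.02046 = 0.004620 kg/m²/yr.
τ = M / F = 2.796 / 0.004620 = 605.2 yr.

610 yr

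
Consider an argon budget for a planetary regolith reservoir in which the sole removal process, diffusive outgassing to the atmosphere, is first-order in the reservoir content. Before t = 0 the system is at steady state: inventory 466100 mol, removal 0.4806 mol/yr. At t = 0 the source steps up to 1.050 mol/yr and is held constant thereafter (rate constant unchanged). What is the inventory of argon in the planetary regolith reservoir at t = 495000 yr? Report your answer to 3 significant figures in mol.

Residence time τ = M₀/F₀ = 969800 yr. The eventual steady state is M_∞ = M₀·(F₁/F₀) = 466100 × 1.050/0.4806 = 1.0183×10^6 mol.
The anomaly ΔM(t) = M(t) − M_∞ decays as ΔM₀·e^(−t/τ) with ΔM₀ = 466100 − 1.0183×10^6 = −552200 mol.
At t = 495000 yr, e^(−t/τ) = e^(−0.5104) = 0.6003, so ΔM = −331500 mol and M = 1.0183×10^6 − 331500 = 686850 mol.

687000 mol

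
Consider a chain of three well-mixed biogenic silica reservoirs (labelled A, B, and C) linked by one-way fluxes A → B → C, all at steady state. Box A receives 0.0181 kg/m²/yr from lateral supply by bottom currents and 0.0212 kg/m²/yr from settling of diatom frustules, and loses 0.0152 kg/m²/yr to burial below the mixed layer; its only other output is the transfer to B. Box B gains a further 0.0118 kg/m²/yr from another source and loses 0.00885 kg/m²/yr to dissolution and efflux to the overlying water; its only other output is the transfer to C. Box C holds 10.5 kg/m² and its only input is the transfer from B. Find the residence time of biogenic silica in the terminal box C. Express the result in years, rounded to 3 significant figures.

388 yr

Box A: F(A→B) = (0.0181 + 0.0212) − 0.0152 = 0.024100 kg/m²/yr.
Box B: F(B→C) = (0.024100 + 0.0118) − 0.00885 = 0.027050 kg/m²/yr.
Box C throughput = its input = 0.027050 kg/m²/yr; τ = 10.5 / 0.027050 = 388.2 yr.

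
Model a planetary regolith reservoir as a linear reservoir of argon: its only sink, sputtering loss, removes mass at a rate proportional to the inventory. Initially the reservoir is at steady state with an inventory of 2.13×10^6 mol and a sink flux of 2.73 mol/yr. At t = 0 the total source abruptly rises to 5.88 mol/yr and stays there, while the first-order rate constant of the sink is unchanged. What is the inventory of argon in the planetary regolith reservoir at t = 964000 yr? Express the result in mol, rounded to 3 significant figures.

The sink rate constant is k = F₀/M₀ = 2.73/2.13×10^6 = 1.282×10^-6 yr⁻¹.
Solving dM/dt = F₁ − kM with M(0) = M₀ gives M(t) = F₁/k + (M₀ − F₁/k)·e^(−kt).
F₁/k = 5.88/1.282×10^-6 = 4.5877×10^6 mol; kt = 1.282×10^-6 × 964000 = 1.236, e^(−kt) = 0.2907.
M(964000) = 4.5877×10^6 + (2.13×10^6 − 4.5877×10^6) × 0.2907 = 4.5877×10^6 − 714400 = 3.8733×10^6 mol.

3.87×10^6 mol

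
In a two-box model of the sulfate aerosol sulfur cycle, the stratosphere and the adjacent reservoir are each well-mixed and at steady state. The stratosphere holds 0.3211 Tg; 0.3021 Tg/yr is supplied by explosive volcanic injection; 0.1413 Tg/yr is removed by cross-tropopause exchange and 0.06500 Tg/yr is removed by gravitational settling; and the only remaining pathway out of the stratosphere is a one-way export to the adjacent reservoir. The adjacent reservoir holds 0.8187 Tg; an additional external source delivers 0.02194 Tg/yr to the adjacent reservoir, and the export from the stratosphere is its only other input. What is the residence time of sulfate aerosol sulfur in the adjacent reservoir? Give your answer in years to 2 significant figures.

7.0 yr

Balance the stratosphere: ΣF_in = 0.30210 Tg/yr.
Export to the adjacent reservoir = ΣF_in − (0.1413 + 0.06500) = 0.095800 Tg/yr.
Total input to the adjacent reservoir = 0.095800 + 0.02194 = 0.11774 Tg/yr; at steady state this equals its total output.
τ = M / F = 0.8187 / 0.11774 = 6.953 yr.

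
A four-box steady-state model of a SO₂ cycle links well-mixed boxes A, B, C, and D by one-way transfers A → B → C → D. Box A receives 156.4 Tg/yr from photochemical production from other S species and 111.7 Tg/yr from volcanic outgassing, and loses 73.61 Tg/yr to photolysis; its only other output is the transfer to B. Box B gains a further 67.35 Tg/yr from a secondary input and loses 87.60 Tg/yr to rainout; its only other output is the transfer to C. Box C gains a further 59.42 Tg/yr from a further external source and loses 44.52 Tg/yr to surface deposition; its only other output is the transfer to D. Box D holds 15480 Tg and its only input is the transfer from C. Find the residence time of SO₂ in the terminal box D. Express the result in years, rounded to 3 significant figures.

Box A: F(A→B) = (156.4 + 111.7) − 73.61 = 194.49 Tg/yr.
Box B: F(B→C) = (194.49 + 67.35) − 87.60 = 174.24 Tg/yr.
Box C: F(C→D) = (174.24 + 59.42) − 44.52 = 189.14 Tg/yr.
Box D throughput = its input = 189.14 Tg/yr; τ = 15480 / 189.14 = 81.84 yr.

81.8 yr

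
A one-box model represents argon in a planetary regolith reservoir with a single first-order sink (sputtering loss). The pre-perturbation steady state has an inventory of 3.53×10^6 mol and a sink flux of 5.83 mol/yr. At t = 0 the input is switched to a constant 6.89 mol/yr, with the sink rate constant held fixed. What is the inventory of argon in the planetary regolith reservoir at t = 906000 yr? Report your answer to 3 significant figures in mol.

The sink rate constant is k = F₀/M₀ = 5.83/3.53×10^6 = 1.652×10^-6 yr⁻¹.
Solving dM/dt = F₁ − kM with M(0) = M₀ gives M(t) = F₁/k + (M₀ − F₁/k)·e^(−kt).
F₁/k = 6.89/1.652×10^-6 = 4.1718×10^6 mol; kt = 1.652×10^-6 × 906000 = 1.496, e^(−kt) = 0.2240.
M(906000) = 4.1718×10^6 + (3.53×10^6 − 4.1718×10^6) × 0.2240 = 4.1718×10^6 − 143700 = 4.0281×10^6 mol.

4.03×10^6 mol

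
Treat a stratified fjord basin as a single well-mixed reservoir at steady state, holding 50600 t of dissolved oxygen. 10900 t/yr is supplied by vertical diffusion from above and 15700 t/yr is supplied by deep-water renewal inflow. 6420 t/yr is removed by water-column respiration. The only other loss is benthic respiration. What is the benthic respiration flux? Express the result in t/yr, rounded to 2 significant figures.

20000 t/yr

At steady state ΣF_in = ΣF_out.
ΣF_in = 10900 + 15700 = 26600 t/yr.
Benthic respiration flux = ΣF_in − (6420) = 26600 − 6420 = 20180 t/yr.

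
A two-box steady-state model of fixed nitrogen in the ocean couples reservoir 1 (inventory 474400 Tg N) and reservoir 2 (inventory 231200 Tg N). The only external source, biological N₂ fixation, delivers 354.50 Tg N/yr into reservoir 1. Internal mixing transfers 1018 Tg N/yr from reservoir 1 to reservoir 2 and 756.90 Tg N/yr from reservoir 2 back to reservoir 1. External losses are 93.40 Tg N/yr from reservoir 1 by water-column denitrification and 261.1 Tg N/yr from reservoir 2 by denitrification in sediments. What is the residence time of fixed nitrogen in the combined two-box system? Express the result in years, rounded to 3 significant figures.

1990 yr

Treat the two boxes together as one reservoir: the mixing fluxes between them are internal recycling, so τ = ΣM / Σ(external losses).
M_total = 474400 + 231200 = 705600 Tg N.
ΣF_external_out = 93.40 + 261.1 = 354.50 Tg N/yr.
τ = M_total / ΣF_ext = 705600 / 354.50 = 1990 yr.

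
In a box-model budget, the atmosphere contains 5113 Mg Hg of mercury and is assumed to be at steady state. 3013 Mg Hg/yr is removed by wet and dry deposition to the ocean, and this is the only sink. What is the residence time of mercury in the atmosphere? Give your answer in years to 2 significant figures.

1.7 yr

τ = M / F = 5113 / 3013 = 1.697 yr.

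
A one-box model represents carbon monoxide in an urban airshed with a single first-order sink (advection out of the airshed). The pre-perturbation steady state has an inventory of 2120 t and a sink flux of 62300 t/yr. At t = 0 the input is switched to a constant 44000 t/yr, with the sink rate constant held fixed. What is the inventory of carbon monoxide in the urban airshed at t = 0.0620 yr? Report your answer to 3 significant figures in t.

1600 t

τ = M₀/F₀ = 2120/62300 = 0.03403 yr; rate constant k = 1/τ.
New steady state M_∞ = F₁/k = F₁·τ = 44000 × 0.03403 = 1497.3 t.
M(t) = M_∞ + (M₀ − M_∞)·e^(−t/τ); t/τ = 0.0620/0.03403 = 1.822, so e^(−t/τ) = 0.1617.
M(t) = 1497.3 + 622.7 × 0.1617 = 1598.0 t.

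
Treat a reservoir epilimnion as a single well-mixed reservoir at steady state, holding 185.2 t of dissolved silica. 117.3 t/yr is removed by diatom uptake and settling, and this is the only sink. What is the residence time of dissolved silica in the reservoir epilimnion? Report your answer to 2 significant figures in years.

1.6 yr

τ = M / F = 185.2 / 117.3 = 1.579 yr.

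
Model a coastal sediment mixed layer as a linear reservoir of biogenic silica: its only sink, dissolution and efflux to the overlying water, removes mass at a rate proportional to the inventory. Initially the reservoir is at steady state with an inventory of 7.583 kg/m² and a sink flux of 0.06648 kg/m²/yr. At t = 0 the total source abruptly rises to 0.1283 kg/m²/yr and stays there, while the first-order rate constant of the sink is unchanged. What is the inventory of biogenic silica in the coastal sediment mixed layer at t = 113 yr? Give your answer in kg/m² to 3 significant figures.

12.0 kg/m²

τ = M₀/F₀ = 7.583/0.06648 = 114.1 yr; rate constant k = 1/τ.
New steady state M_∞ = F₁/k = F₁·τ = 0.1283 × 114.1 = 14.634 kg/m².
M(t) = M_∞ + (M₀ − M_∞)·e^(−t/τ); t/τ = 113/114.1 = 0.9907, so e^(−t/τ) = 0.3713.
M(t) = 14.634 − 7.051 × 0.3713 = 12.016 kg/m².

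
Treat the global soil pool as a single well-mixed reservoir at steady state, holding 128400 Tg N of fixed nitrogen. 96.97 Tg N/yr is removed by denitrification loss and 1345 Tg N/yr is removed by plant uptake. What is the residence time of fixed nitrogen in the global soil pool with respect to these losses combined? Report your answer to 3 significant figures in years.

89.0 yr

Total removal = 96.97 + 1345 = 1442.0 Tg N/yr.
τ = M / ΣF_out = 128400 / 1442.0 = 89.04 yr.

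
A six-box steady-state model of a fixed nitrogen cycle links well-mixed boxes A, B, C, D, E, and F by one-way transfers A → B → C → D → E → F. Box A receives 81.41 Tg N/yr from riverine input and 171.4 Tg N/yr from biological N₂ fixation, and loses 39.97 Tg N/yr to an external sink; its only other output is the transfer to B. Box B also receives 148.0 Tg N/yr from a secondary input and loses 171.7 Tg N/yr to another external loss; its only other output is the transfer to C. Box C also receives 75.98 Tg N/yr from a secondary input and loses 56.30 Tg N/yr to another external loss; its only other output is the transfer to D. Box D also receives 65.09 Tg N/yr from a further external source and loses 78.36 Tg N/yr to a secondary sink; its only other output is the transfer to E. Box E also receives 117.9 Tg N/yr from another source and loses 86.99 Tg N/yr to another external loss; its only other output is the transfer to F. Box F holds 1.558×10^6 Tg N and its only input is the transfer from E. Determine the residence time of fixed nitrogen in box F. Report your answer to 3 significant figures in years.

Box A: F(A→B) = (81.41 + 171.4) − 39.97 = 212.84 Tg N/yr.
Box B: F(B→C) = (212.84 + 148.0) − 171.7 = 189.14 Tg N/yr.
Box C: F(C→D) = (189.14 + 75.98) − 56.30 = 208.82 Tg N/yr.
Box D: F(D→E) = (208.82 + 65.09) − 78.36 = 195.55 Tg N/yr.
Box E: F(E→F) = (195.55 + 117.9) − 86.99 = 226.46 Tg N/yr.
Box F throughput = its input = 226.46 Tg N/yr; τ = 1.558×10^6 / 226.46 = 6880 yr.

6880 yr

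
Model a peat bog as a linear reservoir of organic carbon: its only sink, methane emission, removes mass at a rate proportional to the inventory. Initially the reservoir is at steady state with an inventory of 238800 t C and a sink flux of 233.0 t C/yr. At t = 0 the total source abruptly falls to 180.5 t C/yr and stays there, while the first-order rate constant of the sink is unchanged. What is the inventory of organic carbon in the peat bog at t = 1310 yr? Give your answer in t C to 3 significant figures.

τ = M₀/F₀ = 238800/233.0 = 1025 yr; rate constant k = 1/τ.
New steady state M_∞ = F₁/k = F₁·τ = 180.5 × 1025 = 184990 t C.
M(t) = M_∞ + (M₀ − M_∞)·e^(−t/τ); t/τ = 1310/1025 = 1.278, so e^(−t/τ) = 0.2785.
M(t) = 184990 + 53810 × 0.2785 = 199980 t C.

200000 t C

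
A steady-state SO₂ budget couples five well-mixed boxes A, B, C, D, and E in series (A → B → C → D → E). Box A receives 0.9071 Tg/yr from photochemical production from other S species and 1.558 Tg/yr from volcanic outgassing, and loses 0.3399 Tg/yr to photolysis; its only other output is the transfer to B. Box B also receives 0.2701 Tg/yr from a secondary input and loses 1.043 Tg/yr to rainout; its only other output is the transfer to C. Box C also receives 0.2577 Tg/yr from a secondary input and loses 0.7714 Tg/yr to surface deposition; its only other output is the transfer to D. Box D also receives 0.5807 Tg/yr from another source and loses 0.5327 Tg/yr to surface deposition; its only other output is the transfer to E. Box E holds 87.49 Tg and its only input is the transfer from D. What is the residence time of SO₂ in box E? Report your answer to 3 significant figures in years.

98.7 yr

Box A: F(A→B) = (0.9071 + 1.558) − 0.3399 = 2.1252 Tg/yr.
Box B: F(B→C) = (2.1252 + 0.2701) − 1.043 = 1.3523 Tg/yr.
Box C: F(C→D) = (1.3523 + 0.2577) − 0.7714 = 0.83860 Tg/yr.
Box D: F(D→E) = (0.83860 + 0.5807) − 0.5327 = 0.88660 Tg/yr.
Box E throughput = its input = 0.88660 Tg/yr; τ = 87.49 / 0.88660 = 98.68 yr.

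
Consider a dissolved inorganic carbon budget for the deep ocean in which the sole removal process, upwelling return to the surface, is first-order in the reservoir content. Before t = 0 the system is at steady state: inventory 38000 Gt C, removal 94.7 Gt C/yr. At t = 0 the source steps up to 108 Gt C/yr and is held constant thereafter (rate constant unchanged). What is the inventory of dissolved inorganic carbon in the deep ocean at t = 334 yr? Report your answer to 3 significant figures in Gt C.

41000 Gt C

τ = M₀/F₀ = 38000/94.7 = 401.3 yr; rate constant k = 1/τ.
New steady state M_∞ = F₁/k = F₁·τ = 108 × 401.3 = 43337 Gt C.
M(t) = M_∞ + (M₀ − M_∞)·e^(−t/τ); t/τ = 334/401.3 = 0.8324, so e^(−t/τ) = 0.4350.
M(t) = 43337 − 5337 × 0.4350 = 41015 Gt C.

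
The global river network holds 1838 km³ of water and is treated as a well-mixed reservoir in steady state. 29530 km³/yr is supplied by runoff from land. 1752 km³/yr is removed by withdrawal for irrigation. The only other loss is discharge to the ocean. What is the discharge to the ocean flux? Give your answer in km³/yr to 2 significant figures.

28000 km³/yr

At steady state ΣF_in = ΣF_out.
ΣF_in = 29530 km³/yr.
Discharge to the ocean flux = ΣF_in − (1752) = 29530 − 1752 = 27780 km³/yr.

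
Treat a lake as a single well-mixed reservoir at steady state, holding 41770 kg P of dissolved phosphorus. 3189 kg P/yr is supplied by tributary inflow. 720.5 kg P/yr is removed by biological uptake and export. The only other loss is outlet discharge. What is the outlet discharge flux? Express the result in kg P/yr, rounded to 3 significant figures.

2470 kg P/yr

At steady state ΣF_in = ΣF_out.
ΣF_in = 3189.0 kg P/yr.
Outlet discharge flux = ΣF_in − (720.5) = 3189.0 − 720.5 = 2468 kg P/yr.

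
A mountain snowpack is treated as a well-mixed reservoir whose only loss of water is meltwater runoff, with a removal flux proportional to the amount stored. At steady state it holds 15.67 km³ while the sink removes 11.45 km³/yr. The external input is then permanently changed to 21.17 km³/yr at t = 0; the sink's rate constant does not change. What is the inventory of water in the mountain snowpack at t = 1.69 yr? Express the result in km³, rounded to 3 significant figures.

Residence time τ = M₀/F₀ = 1.369 yr. The eventual steady state is M_∞ = M₀·(F₁/F₀) = 15.67 × 21.17/11.45 = 28.972 km³.
The anomaly ΔM(t) = M(t) − M_∞ decays as ΔM₀·e^(−t/τ) with ΔM₀ = 15.67 − 28.972 = −13.30 km³.
At t = 1.69 yr, e^(−t/τ) = e^(−1.235) = 0.2909, so ΔM = −3.869 km³ and M = 28.972 − 3.869 = 25.103 km³.

25.1 km³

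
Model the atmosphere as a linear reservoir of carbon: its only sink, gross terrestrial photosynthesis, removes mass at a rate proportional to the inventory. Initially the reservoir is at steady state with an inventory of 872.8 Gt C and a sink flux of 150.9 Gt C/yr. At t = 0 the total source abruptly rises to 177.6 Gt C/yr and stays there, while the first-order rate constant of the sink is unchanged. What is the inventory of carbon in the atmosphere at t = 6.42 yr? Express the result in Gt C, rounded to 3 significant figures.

976 Gt C

Residence time τ = M₀/F₀ = 5.784 yr. The eventual steady state is M_∞ = M₀·(F₁/F₀) = 872.8 × 177.6/150.9 = 1027.2 Gt C.
The anomaly ΔM(t) = M(t) − M_∞ decays as ΔM₀·e^(−t/τ) with ΔM₀ = 872.8 − 1027.2 = −154.4 Gt C.
At t = 6.42 yr, e^(−t/τ) = e^(−1.110) = 0.3296, so ΔM = −50.90 Gt C and M = 1027.2 − 50.90 = 976.34 Gt C.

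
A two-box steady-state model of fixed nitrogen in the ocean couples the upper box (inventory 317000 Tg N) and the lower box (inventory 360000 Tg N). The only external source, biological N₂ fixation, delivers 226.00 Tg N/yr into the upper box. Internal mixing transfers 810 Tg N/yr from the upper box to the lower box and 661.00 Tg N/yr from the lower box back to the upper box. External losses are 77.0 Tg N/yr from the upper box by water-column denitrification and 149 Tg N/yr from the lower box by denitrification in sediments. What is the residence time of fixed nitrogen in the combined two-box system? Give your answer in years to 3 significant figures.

Treat the two boxes together as one reservoir: the mixing fluxes between them are internal recycling, so τ = ΣM / Σ(external losses).
M_total = 317000 + 360000 = 677000 Tg N.
ΣF_external_out = 77.0 + 149 = 226.00 Tg N/yr.
τ = M_total / ΣF_ext = 677000 / 226.00 = 2996 yr.

3000 yr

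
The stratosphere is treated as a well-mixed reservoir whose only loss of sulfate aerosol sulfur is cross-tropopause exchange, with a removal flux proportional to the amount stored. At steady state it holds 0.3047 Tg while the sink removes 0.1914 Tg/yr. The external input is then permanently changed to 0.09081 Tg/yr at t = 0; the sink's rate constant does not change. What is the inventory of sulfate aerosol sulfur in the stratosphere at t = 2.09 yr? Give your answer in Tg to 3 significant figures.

The sink rate constant is k = F₀/M₀ = 0.1914/0.3047 = 0.6282 yr⁻¹.
Solving dM/dt = F₁ − kM with M(0) = M₀ gives M(t) = F₁/k + (M₀ − F₁/k)·e^(−kt).
F₁/k = 0.09081/0.6282 = 0.14457 Tg; kt = 0.6282 × 2.09 = 1.313, e^(−kt) = 0.2691.
M(2.09) = 0.14457 + (0.3047 − 0.14457) × 0.2691 = 0.14457 + 0.04308 = 0.18765 Tg.

0.188 Tg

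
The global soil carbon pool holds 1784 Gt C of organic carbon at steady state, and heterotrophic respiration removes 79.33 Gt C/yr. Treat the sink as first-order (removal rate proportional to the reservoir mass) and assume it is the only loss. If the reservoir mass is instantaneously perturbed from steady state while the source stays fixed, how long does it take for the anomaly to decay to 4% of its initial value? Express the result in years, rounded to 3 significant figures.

72.4 yr

For a linear reservoir the anomaly decays as exp(−t/τ) with τ = M/F = 1784/79.33 = 22.49 yr.
exp(−t/τ) = 0.04 ⇒ t = −τ ln(0.04) = 22.49 × 3.219 = 72.39 yr.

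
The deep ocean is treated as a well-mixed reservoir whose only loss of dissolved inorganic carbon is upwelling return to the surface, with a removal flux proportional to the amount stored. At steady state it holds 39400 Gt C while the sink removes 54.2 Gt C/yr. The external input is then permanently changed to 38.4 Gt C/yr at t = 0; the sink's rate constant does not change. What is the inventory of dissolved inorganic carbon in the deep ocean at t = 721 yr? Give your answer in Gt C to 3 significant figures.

τ = M₀/F₀ = 39400/54.2 = 726.9 yr; rate constant k = 1/τ.
New steady state M_∞ = F₁/k = F₁·τ = 38.4 × 726.9 = 27914 Gt C.
M(t) = M_∞ + (M₀ − M_∞)·e^(−t/τ); t/τ = 721/726.9 = 0.9918, so e^(−t/τ) = 0.3709.
M(t) = 27914 + 11490 × 0.3709 = 32174 Gt C.

32200 Gt C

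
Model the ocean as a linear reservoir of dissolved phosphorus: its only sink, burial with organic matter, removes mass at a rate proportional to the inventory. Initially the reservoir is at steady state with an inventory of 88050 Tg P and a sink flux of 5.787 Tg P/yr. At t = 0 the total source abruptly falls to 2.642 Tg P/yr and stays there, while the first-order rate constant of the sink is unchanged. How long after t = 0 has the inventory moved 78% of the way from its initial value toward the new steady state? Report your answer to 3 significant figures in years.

23000 yr

τ = M₀/F₀ = 88050/5.787 = 15220 yr.
The remaining gap fraction is e^(−t/τ); 78% covered ⇒ e^(−t/τ) = 0.220.
t = −τ ln(0.220) = 15220 × 1.514 = 23040 yr.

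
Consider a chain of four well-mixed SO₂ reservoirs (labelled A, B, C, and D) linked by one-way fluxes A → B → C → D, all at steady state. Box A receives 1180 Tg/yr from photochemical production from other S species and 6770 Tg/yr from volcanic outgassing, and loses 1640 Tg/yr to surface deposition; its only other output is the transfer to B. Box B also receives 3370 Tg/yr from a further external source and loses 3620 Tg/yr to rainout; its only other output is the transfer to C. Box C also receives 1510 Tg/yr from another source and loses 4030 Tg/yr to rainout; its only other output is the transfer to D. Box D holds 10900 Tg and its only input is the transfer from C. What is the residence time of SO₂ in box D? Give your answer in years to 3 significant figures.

Box A: F(A→B) = (1180 + 6770) − 1640 = 6310.0 Tg/yr.
Box B: F(B→C) = (6310.0 + 3370) − 3620 = 6060.0 Tg/yr.
Box C: F(C→D) = (6060.0 + 1510) − 4030 = 3540.0 Tg/yr.
Box D throughput = its input = 3540.0 Tg/yr; τ = 10900 / 3540.0 = 3.079 yr.

3.08 yr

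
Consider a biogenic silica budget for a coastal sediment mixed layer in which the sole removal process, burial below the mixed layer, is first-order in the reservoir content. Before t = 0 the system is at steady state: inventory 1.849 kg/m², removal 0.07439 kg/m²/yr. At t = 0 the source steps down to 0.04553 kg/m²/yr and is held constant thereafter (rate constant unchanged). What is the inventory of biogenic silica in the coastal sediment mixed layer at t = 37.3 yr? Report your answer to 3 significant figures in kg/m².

The sink rate constant is k = F₀/M₀ = 0.07439/1.849 = 0.04023 yr⁻¹.
Solving dM/dt = F₁ − kM with M(0) = M₀ gives M(t) = F₁/k + (M₀ − F₁/k)·e^(−kt).
F₁/k = 0.04553/0.04023 = 1.1317 kg/m²; kt = 0.04023 × 37.3 = 1.501, e^(−kt) = 0.2230.
M(37.3) = 1.1317 + (1.849 − 1.1317) × 0.2230 = 1.1317 + 0.1599 = 1.2916 kg/m².

1.29 kg/m²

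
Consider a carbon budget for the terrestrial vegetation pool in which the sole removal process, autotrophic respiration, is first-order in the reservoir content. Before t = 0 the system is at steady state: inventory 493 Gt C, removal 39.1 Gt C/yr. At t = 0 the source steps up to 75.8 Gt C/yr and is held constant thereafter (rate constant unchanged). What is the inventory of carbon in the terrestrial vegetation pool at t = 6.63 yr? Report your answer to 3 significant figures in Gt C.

The sink rate constant is k = F₀/M₀ = 39.1/493 = 0.07931 yr⁻¹.
Solving dM/dt = F₁ − kM with M(0) = M₀ gives M(t) = F₁/k + (M₀ − F₁/k)·e^(−kt).
F₁/k = 75.8/0.07931 = 955.74 Gt C; kt = 0.07931 × 6.63 = 0.5258, e^(−kt) = 0.5911.
M(6.63) = 955.74 + (493 − 955.74) × 0.5911 = 955.74 − 273.5 = 682.23 Gt C.

682 Gt C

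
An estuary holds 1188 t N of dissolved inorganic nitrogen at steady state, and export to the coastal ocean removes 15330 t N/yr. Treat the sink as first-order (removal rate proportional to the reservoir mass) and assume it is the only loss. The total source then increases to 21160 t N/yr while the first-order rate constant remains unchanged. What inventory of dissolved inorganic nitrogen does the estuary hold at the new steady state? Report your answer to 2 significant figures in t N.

Rate constant k = F/M = 15330 / 1188 = 12.90 yr⁻¹.
At the new steady state, source = k·M_new ⇒ M_new = 21160 / 12.90 = 1640 t N.
(Equivalently M_new = M × F_new/F_old = 1188 × 21160/15330.)

1600 t N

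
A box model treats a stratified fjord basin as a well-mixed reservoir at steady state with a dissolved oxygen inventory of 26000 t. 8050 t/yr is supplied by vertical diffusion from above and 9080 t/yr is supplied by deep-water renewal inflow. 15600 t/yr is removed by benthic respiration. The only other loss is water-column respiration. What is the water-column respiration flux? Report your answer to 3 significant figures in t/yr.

1530 t/yr

At steady state ΣF_in = ΣF_out.
ΣF_in = 8050 + 9080 = 17130 t/yr.
Water-column respiration flux = ΣF_in − (15600) = 17130 − 15600 = 1530 t/yr.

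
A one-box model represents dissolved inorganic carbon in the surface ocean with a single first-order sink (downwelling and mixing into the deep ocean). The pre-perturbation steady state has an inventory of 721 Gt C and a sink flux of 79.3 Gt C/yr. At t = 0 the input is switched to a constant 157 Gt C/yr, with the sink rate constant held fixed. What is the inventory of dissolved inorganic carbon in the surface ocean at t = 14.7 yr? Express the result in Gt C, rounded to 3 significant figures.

τ = M₀/F₀ = 721/79.3 = 9.092 yr; rate constant k = 1/τ.
New steady state M_∞ = F₁/k = F₁·τ = 157 × 9.092 = 1427.5 Gt C.
M(t) = M_∞ + (M₀ − M_∞)·e^(−t/τ); t/τ = 14.7/9.092 = 1.617, so e^(−t/τ) = 0.1985.
M(t) = 1427.5 − 706.5 × 0.1985 = 1287.2 Gt C.

1290 Gt C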